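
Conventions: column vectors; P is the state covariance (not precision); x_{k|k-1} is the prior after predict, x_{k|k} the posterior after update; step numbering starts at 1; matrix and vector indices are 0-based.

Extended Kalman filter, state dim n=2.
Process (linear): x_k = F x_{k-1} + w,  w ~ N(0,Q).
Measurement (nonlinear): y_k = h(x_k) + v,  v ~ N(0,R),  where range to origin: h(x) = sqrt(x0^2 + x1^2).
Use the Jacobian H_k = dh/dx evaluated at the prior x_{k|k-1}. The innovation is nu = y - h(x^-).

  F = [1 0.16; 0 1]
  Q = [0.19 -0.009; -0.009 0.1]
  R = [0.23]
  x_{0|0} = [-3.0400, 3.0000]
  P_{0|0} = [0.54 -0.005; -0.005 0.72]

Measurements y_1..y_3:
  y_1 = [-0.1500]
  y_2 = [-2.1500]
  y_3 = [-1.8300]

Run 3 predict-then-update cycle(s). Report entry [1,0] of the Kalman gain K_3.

step 1: x^-=[-2.5600, 3.0000]  P^-=[0.7468 0.1012; 0.1012 0.8200]  H_jac=[-0.6491 0.7607]  S=[0.9192]  K=[-0.4436; 0.6071]  nu=[-4.0938]  x^+=[-0.7438, 0.5146]  P^+=[0.5659 0.3488; 0.3488 0.4812]
step 2: x^-=[-0.6615, 0.5146]  P^-=[0.8798 0.4168; 0.4168 0.5812]  H_jac=[-0.7893 0.6140]  S=[0.5933]  K=[-0.7392; 0.0470]  nu=[-2.9881]  x^+=[1.5473, 0.3740]  P^+=[0.5557 0.4374; 0.4374 0.5799]
step 3: x^-=[1.6071, 0.3740]  P^-=[0.9005 0.5212; 0.5212 0.6799]  H_jac=[0.9740 0.2267]  S=[1.3493]  K=[0.7376; 0.4904]  nu=[-3.4801]  x^+=[-0.9597, -1.3327]  P^+=[0.1665 0.0331; 0.0331 0.3553]

K[1,0] = 0.4904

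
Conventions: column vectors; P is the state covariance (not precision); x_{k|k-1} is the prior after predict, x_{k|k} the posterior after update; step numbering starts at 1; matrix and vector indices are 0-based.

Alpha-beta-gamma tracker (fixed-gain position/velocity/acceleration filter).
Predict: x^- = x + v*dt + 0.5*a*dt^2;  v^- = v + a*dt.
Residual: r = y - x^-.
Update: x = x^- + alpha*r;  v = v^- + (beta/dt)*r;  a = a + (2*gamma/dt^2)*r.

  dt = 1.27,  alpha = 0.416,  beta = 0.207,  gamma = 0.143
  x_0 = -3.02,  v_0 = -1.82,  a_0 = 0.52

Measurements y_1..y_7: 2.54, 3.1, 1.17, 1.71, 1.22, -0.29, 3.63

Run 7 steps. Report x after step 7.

x_post = 0.8460

step 1: x_pred=-4.9120  r=7.4520  x^+=-1.8120  v^+=0.0550  a^+=1.8414
step 2: x_pred=-0.2571  r=3.3571  x^+=1.1394  v^+=2.9408  a^+=2.4367
step 3: x_pred=6.8393  r=-5.6693  x^+=4.4809  v^+=5.1113  a^+=1.4314
step 4: x_pred=12.1266  r=-10.4166  x^+=7.7933  v^+=5.2314  a^+=-0.4157
step 5: x_pred=14.1019  r=-12.8819  x^+=8.7430  v^+=2.6038  a^+=-2.6999
step 6: x_pred=9.8726  r=-10.1626  x^+=5.6449  v^+=-2.4815  a^+=-4.5019
step 7: x_pred=-1.1371  r=4.7671  x^+=0.8460  v^+=-7.4219  a^+=-3.6566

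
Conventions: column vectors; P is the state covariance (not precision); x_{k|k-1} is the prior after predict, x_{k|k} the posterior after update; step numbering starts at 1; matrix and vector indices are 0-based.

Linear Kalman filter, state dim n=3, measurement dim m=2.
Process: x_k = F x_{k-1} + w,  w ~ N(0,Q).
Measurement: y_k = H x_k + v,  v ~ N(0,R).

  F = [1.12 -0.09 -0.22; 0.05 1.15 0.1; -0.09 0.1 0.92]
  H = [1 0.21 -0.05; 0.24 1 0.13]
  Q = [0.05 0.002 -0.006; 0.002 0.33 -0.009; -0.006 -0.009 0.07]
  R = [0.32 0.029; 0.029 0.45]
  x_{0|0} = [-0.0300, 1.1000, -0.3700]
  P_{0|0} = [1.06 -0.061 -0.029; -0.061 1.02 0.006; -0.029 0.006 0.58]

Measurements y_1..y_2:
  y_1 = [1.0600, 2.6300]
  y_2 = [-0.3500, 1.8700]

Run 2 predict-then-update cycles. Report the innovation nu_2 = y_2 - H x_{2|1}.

step 1: x^-=[-0.0512, 1.2265, -0.2277]  P^-=[1.4428 -0.1398 -0.2778; -0.1398 1.6815 0.1682; -0.2778 0.1682 0.5867]  S=[1.8040 0.5412; 0.5412 2.1838]  K=[0.8295 -0.1275; -0.1251 0.7956; -0.1892 0.1283]  nu=[0.8423, 1.4454]  x^+=[0.4631, 2.2711, -0.2016]  P^+=[0.2806 -0.0968 -0.0297; -0.0968 0.3786 -0.0072; -0.0297 -0.0072 0.5125]
step 2: x^-=[0.3586, 2.6148, -0.0000]  P^-=[0.4637 -0.1581 -0.1834; -0.1581 0.8234 0.0811; -0.1834 0.0811 0.5151]  S=[0.7715 0.1203; 0.1203 1.2426]  K=[0.5876 -0.1138; -0.0873 0.6491; -0.2661 0.1095]  nu=[-1.2577, -0.8309]  x^+=[-0.2859, 2.1853, 0.2437]  P^+=[0.1973 -0.0739 -0.0587; -0.0739 0.3077 -0.0032; -0.0587 -0.0032 0.4526]

innov = [-1.2577, -0.8309]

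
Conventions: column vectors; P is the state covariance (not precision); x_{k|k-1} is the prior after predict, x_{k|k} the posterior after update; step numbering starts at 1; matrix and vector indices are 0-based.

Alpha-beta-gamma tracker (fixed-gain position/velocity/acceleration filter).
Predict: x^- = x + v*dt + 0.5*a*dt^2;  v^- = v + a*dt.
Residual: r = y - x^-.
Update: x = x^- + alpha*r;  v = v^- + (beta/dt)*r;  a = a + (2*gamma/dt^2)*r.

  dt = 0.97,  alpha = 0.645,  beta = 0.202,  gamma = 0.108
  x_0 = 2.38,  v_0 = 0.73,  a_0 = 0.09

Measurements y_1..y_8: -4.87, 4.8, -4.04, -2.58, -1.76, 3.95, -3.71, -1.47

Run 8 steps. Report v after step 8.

v_post = 1.9106

step 1: x_pred=3.1304  r=-8.0004  x^+=-2.0298  v^+=-0.8488  a^+=-1.7466
step 2: x_pred=-3.6749  r=8.4749  x^+=1.7914  v^+=-0.7781  a^+=0.1989
step 3: x_pred=1.1302  r=-5.1702  x^+=-2.2046  v^+=-1.6619  a^+=-0.9880
step 4: x_pred=-4.2814  r=1.7014  x^+=-3.1840  v^+=-2.2659  a^+=-0.5974
step 5: x_pred=-5.6630  r=3.9030  x^+=-3.1456  v^+=-2.0326  a^+=0.2986
step 6: x_pred=-4.9767  r=8.9267  x^+=0.7810  v^+=0.1160  a^+=2.3479
step 7: x_pred=1.9981  r=-5.7081  x^+=-1.6836  v^+=1.2047  a^+=1.0375
step 8: x_pred=-0.0270  r=-1.4430  x^+=-0.9577  v^+=1.9106  a^+=0.7062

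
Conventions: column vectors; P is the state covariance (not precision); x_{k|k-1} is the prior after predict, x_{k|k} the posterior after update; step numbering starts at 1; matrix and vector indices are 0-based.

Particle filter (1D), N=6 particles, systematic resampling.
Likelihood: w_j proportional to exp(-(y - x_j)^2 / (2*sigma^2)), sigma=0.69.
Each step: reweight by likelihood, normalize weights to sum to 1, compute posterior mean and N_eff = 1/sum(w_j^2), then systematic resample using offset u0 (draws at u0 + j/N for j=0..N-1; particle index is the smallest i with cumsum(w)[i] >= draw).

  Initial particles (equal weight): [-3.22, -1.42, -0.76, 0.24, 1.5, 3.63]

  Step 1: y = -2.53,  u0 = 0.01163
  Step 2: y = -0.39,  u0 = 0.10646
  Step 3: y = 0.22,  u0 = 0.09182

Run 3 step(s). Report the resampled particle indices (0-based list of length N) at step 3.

resampled_idx = [0, 1, 2, 3, 4, 5]

step 1: w=[0.6605, 0.2986, 0.0406, 0.0003, 0.0000, 0.0000]  mean=-2.5816  Neff=1.8973  idx=[0, 0, 0, 0, 1, 1]
step 2: w=[0.0003, 0.0003, 0.0003, 0.0003, 0.4993, 0.4993]  mean=-1.4224  Neff=2.0054  idx=[4, 4, 4, 5, 5, 5]
step 3: w=[0.1667, 0.1667, 0.1667, 0.1667, 0.1667, 0.1667]  mean=-1.4200  Neff=6.0000  idx=[0, 1, 2, 3, 4, 5]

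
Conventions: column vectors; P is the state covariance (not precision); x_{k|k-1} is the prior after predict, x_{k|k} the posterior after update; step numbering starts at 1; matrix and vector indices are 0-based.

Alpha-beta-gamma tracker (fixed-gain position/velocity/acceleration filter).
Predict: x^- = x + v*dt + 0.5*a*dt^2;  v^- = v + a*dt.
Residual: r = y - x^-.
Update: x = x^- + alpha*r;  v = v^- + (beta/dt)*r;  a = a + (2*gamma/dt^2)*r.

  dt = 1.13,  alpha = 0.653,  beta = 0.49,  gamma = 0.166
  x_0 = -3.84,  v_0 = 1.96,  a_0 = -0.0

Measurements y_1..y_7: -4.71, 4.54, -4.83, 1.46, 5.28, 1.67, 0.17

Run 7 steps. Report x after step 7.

x_post = 1.4595

step 1: x_pred=-1.6252  r=-3.0848  x^+=-3.6396  v^+=0.6223  a^+=-0.8021
step 2: x_pred=-3.4484  r=7.9884  x^+=1.7680  v^+=3.1800  a^+=1.2750
step 3: x_pred=6.1754  r=-11.0054  x^+=-1.0111  v^+=-0.1516  a^+=-1.5865
step 4: x_pred=-2.1953  r=3.6553  x^+=0.1916  v^+=-0.3593  a^+=-0.6361
step 5: x_pred=-0.6205  r=5.9005  x^+=3.2325  v^+=1.4805  a^+=0.8980
step 6: x_pred=5.4789  r=-3.8089  x^+=2.9917  v^+=0.8437  a^+=-0.0923
step 7: x_pred=3.8861  r=-3.7161  x^+=1.4595  v^+=-0.8720  a^+=-1.0585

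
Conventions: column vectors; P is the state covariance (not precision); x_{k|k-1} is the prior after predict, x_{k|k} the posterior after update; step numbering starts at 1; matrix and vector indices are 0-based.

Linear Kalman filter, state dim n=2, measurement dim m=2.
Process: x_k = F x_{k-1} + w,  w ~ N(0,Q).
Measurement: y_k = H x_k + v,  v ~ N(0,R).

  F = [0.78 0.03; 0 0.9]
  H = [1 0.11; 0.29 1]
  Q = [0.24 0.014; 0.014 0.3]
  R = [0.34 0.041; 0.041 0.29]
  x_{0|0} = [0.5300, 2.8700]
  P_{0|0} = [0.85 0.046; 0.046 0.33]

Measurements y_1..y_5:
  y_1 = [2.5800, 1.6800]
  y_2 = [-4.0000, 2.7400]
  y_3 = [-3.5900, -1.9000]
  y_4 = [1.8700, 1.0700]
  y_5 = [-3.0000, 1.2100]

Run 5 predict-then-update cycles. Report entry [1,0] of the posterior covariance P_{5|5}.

P_post[1,0] = -0.0277

step 1: x^-=[0.4995, 2.5830]  P^-=[0.7596 0.0552; 0.0552 0.5673]  S=[1.1186 0.3806; 0.3806 0.9532]  K=[0.6783 0.0181; -0.1193 0.6596]  nu=[1.7964, -1.0479]  x^+=[1.6990, 1.6775]  P^+=[0.2352 -0.0351; -0.0351 0.1966]
step 2: x^-=[1.3755, 1.5098]  P^-=[0.3816 -0.0054; -0.0054 0.4592]  S=[0.7260 0.1967; 0.1967 0.7782]  K=[0.5241 0.0029; -0.1042 0.6145]  nu=[-5.5416, 0.8313]  x^+=[-1.5263, 2.5983]  P^+=[0.1816 -0.0304; -0.0304 0.1827]
step 3: x^-=[-1.1125, 2.3384]  P^-=[0.3493 -0.0024; -0.0024 0.4480]  S=[0.6942 0.1891; 0.1891 0.7660]  K=[0.5013 0.0054; -0.0981 0.6082]  nu=[-2.7347, -3.9158]  x^+=[-2.5044, 0.2252]  P^+=[0.1738 -0.0283; -0.0283 0.1806]
step 4: x^-=[-1.9467, 0.2027]  P^-=[0.3446 -0.0010; -0.0010 0.4462]  S=[0.6897 0.1890; 0.1890 0.7647]  K=[0.4976 0.0064; -0.0966 0.6071]  nu=[3.7944, 1.4318]  x^+=[-0.0493, 0.7054]  P^+=[0.1725 -0.0278; -0.0278 0.1802]
step 5: x^-=[-0.0173, 0.6349]  P^-=[0.3438 -0.0006; -0.0006 0.4459]  S=[0.6891 0.1891; 0.1891 0.7645]  K=[0.4970 0.0066; -0.0963 0.6069]  nu=[-3.0525, 0.5801]  x^+=[-1.5306, 1.2809]  P^+=[0.1723 -0.0277; -0.0277 0.1801]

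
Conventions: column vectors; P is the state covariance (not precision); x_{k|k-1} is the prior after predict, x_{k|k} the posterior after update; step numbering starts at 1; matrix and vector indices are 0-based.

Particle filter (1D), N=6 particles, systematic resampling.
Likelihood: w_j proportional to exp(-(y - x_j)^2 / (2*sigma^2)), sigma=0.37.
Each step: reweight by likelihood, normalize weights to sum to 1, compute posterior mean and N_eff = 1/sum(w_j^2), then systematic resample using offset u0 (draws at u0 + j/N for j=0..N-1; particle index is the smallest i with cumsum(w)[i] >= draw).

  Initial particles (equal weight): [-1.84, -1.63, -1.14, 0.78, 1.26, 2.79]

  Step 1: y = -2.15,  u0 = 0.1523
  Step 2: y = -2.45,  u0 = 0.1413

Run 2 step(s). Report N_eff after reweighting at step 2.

N_eff = 4.1909

step 1: w=[0.6397, 0.3384, 0.0219, 0.0000, 0.0000, 0.0000]  mean=-1.7536  Neff=1.9077  idx=[0, 0, 0, 1, 1, 2]
step 2: w=[0.2721, 0.2721, 0.2721, 0.0909, 0.0909, 0.0020]  mean=-1.8004  Neff=4.1909  idx=[0, 1, 1, 2, 2, 4]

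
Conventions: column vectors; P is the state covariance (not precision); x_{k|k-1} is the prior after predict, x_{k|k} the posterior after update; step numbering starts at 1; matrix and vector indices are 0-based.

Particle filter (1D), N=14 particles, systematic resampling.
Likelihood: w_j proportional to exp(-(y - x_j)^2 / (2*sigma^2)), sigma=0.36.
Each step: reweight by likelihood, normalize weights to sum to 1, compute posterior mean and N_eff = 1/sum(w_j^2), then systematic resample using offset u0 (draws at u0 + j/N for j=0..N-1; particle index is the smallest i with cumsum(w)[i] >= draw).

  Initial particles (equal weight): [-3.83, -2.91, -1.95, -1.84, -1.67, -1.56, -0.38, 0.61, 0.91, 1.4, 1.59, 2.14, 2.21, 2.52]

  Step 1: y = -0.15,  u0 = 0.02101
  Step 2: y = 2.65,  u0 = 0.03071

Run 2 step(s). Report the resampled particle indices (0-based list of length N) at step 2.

resampled_idx = [12, 12, 12, 12, 12, 12, 12, 13, 13, 13, 13, 13, 13, 13]

step 1: w=[0.0000, 0.0000, 0.0000, 0.0000, 0.0001, 0.0005, 0.8703, 0.1150, 0.0140, 0.0001, 0.0000, 0.0000, 0.0000, 0.0000]  mean=-0.2488  Neff=1.2973  idx=[6, 6, 6, 6, 6, 6, 6, 6, 6, 6, 6, 6, 7, 7]
step 2: w=[0.0000, 0.0000, 0.0000, 0.0000, 0.0000, 0.0000, 0.0000, 0.0000, 0.0000, 0.0000, 0.0000, 0.0000, 0.5000, 0.5000]  mean=0.6100  Neff=2.0000  idx=[12, 12, 12, 12, 12, 12, 12, 13, 13, 13, 13, 13, 13, 13]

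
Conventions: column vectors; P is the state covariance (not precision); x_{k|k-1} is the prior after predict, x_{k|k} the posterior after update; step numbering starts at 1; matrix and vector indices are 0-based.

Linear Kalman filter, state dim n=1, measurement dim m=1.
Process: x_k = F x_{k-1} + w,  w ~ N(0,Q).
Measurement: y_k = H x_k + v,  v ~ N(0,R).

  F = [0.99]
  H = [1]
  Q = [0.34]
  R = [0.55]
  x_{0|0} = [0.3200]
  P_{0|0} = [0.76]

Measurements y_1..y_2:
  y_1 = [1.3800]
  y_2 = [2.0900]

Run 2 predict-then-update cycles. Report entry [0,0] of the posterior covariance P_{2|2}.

step 1: x^-=[0.3168]  P^-=[1.0849]  S=[1.6349]  K=[0.6636]  nu=[1.0632]  x^+=[1.0223]  P^+=[0.3650]
step 2: x^-=[1.0121]  P^-=[0.6977]  S=[1.2477]  K=[0.5592]  nu=[1.0779]  x^+=[1.6149]  P^+=[0.3076]

P_post[0,0] = 0.3076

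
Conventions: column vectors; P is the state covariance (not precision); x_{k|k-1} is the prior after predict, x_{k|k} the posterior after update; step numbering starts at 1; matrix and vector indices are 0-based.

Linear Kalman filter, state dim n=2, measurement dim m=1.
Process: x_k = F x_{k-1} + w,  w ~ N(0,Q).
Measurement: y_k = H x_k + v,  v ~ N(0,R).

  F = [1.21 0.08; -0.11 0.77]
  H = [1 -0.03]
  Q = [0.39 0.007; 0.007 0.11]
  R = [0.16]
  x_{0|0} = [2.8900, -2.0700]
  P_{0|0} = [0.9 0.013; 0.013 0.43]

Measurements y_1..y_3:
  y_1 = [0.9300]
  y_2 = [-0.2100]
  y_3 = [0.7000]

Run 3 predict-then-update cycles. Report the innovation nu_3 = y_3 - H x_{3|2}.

innov = [0.7352]

step 1: x^-=[3.3313, -1.9118]  P^-=[1.7130 -0.0743; -0.0743 0.3736]  S=[1.8778]  K=[0.9134; -0.0455]  nu=[-2.4587]  x^+=[1.0855, -1.7998]  P^+=[0.1463 0.0038; 0.0038 0.3697]
step 2: x^-=[1.1695, -1.5053]  P^-=[0.6072 0.0138; 0.0138 0.3303]  S=[0.7667]  K=[0.7915; 0.0051]  nu=[-1.4246]  x^+=[0.0419, -1.5125]  P^+=[0.1270 0.0107; 0.0107 0.3303]
step 3: x^-=[-0.0703, -1.1693]  P^-=[0.5801 0.0203; 0.0203 0.3056]  S=[0.7391]  K=[0.7840; 0.0151]  nu=[0.7352]  x^+=[0.5061, -1.1581]  P^+=[0.1258 0.0116; 0.0116 0.3054]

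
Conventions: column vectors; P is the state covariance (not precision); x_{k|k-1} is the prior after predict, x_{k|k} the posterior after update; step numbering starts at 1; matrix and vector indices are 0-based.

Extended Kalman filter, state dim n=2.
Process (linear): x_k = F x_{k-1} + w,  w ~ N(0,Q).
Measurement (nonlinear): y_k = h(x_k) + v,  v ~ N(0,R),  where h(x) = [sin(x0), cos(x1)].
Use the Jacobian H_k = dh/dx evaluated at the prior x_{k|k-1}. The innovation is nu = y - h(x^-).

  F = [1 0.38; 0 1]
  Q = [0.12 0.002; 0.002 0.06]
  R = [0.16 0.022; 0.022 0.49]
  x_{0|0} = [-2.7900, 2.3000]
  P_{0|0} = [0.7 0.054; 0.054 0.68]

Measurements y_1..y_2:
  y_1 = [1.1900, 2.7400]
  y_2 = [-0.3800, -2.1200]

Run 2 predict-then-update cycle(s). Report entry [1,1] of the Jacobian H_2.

H_jac[1,1] = 0.0850

step 1: x^-=[-1.9160, 2.3000]  P^-=[0.9592 0.3144; 0.3144 0.7400]  H_jac=[-0.3384 0.0000; 0.0000 -0.7457]  S=[0.2698 0.1013; 0.1013 0.9015]  K=[-1.1540 -0.1304; -0.1716 -0.5928]  nu=[2.1310, 3.4063]  x^+=[-4.8191, -0.0851]  P^+=[0.5541 0.1197; 0.1197 0.3946]
step 2: x^-=[-4.8515, -0.0851]  P^-=[0.8221 0.2716; 0.2716 0.4546]  H_jac=[0.1386 0.0000; 0.0000 0.0850]  S=[0.1758 0.0252; 0.0252 0.4933]  K=[0.6462 0.0138; 0.2045 0.0679]  nu=[-1.3703, -3.1164]  x^+=[-5.7800, -0.5768]  P^+=[0.7481 0.2468; 0.2468 0.4443]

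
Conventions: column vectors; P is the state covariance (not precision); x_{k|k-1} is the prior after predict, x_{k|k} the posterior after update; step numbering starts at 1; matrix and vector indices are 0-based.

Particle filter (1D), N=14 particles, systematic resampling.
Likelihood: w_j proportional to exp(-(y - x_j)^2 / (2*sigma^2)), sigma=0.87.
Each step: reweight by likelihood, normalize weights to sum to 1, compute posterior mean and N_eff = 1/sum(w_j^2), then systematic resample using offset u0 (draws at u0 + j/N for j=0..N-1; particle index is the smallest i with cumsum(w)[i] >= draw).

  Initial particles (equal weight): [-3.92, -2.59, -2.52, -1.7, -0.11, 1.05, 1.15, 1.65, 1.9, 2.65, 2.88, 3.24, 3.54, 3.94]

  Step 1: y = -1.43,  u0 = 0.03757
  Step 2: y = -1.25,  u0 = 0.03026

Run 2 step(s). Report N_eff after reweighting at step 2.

step 1: w=[0.0076, 0.1881, 0.2088, 0.4361, 0.1447, 0.0079, 0.0056, 0.0009, 0.0003, 0.0000, 0.0000, 0.0000, 0.0000, 0.0000]  mean=-1.7836  Neff=3.4455  idx=[1, 1, 1, 2, 2, 2, 3, 3, 3, 3, 3, 3, 4, 4]
step 2: w=[0.0380, 0.0380, 0.0380, 0.0428, 0.0428, 0.0428, 0.1087, 0.1087, 0.1087, 0.1087, 0.1087, 0.1087, 0.0527, 0.0527]  mean=-1.7392  Neff=11.5885  idx=[0, 2, 4, 6, 6, 7, 7, 8, 9, 9, 10, 11, 11, 13]

N_eff = 11.5885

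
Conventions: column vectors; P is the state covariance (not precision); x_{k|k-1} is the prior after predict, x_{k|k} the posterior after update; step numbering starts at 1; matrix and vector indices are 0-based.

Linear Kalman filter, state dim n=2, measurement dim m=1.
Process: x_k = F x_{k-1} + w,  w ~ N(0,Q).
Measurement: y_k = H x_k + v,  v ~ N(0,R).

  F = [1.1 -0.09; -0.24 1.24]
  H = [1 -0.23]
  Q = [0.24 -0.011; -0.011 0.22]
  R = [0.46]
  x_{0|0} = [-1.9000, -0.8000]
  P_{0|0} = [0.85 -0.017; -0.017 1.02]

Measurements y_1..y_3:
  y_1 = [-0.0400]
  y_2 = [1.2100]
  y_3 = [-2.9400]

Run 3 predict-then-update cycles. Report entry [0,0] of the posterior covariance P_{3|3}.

P_post[0,0] = 0.3079

step 1: x^-=[-2.0180, -0.5360]  P^-=[1.2801 -0.3728; -0.3728 1.8474]  S=[2.0093]  K=[0.6798; -0.3970]  nu=[1.8547]  x^+=[-0.7572, -1.2723]  P^+=[0.3517 0.1695; 0.1695 1.5307]
step 2: x^-=[-0.7185, -1.3959]  P^-=[0.6444 -0.0399; -0.0399 2.4931]  S=[1.2546]  K=[0.5209; -0.4888]  nu=[1.6074]  x^+=[0.1189, -2.1817]  P^+=[0.3039 0.2796; 0.2796 2.1933]
step 3: x^-=[0.3271, -2.7338]  P^-=[0.5702 0.0514; 0.0514 3.4435]  S=[1.1887]  K=[0.4697; -0.6231]  nu=[-3.8959]  x^+=[-1.5028, -0.3065]  P^+=[0.3079 0.3993; 0.3993 2.9821]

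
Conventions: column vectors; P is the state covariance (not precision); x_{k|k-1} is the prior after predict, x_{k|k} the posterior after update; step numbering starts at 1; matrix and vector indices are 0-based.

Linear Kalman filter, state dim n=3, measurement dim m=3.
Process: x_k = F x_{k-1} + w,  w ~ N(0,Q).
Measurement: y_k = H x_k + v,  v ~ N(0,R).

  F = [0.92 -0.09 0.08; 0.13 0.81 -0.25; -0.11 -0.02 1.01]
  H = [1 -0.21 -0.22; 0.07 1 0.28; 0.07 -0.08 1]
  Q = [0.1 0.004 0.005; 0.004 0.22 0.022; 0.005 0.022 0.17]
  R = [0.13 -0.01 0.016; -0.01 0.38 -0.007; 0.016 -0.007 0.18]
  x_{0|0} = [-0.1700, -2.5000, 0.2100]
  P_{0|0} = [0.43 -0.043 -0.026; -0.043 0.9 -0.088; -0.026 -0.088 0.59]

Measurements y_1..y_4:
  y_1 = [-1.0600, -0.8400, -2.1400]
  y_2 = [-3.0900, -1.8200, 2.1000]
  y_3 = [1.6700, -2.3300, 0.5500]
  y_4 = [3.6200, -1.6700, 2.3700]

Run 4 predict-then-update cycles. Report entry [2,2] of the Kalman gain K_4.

K[2,2] = 0.5951

step 1: x^-=[0.0854, -2.0996, 0.2808]  P^-=[0.4796 -0.0555 -0.0046; -0.0555 0.8829 -0.2203; -0.0046 -0.2203 0.7866]  S=[0.6916 -0.2048 -0.0656; -0.2048 1.1956 -0.0744; -0.0656 -0.0744 1.0098]  K=[0.7546 0.1154 0.0905; -0.1099 0.6492 -0.2513; -0.1059 0.0308 0.7915]  nu=[-1.5245, 1.1750, -2.5947]  x^+=[-1.1642, -0.5174, -1.5753]  P^+=[0.1078 0.0220 0.0218; 0.0220 0.2571 -0.0325; 0.0218 -0.0325 0.1364]
step 2: x^-=[-1.1506, -0.1766, -1.4526]  P^-=[0.1942 0.0040 0.0284; 0.0040 0.4154 -0.0435; 0.0284 -0.0435 0.3071]  S=[0.3392 -0.0790 0.0050; -0.0790 0.7978 0.0070; 0.0050 0.0070 0.5017]  K=[0.5710 0.0879 0.0762; -0.0991 0.4974 -0.1583; -0.0879 0.0416 0.6235]  nu=[-2.2961, -1.1561, 3.6190]  x^+=[-2.2873, -1.0971, 0.9575]  P^+=[0.0819 0.0164 0.0178; 0.0164 0.1953 -0.0191; 0.0178 -0.0191 0.1078]
step 3: x^-=[-1.9290, -1.4254, 1.2407]  P^-=[0.1718 0.0039 0.0238; 0.0039 0.3663 -0.0239; 0.0238 -0.0239 0.2779]  S=[0.3171 -0.0752 0.0007; -0.0752 0.7570 0.0213; 0.0007 0.0213 0.4682]  K=[0.5419 0.0817 0.0713; -0.1022 0.4690 -0.1343; -0.0920 0.0473 0.5992]  nu=[3.5726, -1.1170, -0.6697]  x^+=[-0.1318, -2.2244, 0.4578]  P^+=[0.0776 0.0150 0.0167; 0.0150 0.1835 -0.0155; 0.0167 -0.0155 0.1036]
step 4: x^-=[0.1156, -1.9333, 0.5214]  P^-=[0.1680 0.0038 0.0225; 0.0038 0.3565 -0.0197; 0.0225 -0.0197 0.2737]  S=[0.3137 -0.0747 -0.0009; -0.0747 0.7492 0.0249; -0.0009 0.0249 0.4631]  K=[0.5367 0.0804 0.0700; -0.1027 0.4629 -0.1287; -0.0937 0.0489 0.5951]  nu=[3.2131, 0.1093, 1.6858]  x^+=[1.9669, -2.4298, 1.2289]  P^+=[0.0768 0.0147 0.0164; 0.0147 0.1809 -0.0146; 0.0164 -0.0146 0.1030]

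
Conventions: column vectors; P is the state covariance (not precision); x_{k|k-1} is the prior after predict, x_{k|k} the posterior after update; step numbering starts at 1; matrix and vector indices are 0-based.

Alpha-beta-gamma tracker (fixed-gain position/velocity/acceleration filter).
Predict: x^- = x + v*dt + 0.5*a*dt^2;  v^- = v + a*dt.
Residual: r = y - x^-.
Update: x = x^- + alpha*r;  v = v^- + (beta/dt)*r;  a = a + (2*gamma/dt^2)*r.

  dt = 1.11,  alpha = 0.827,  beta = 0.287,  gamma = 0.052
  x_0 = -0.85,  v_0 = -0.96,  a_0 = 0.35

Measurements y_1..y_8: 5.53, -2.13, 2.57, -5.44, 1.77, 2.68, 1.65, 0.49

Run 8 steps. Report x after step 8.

x_post = 0.9834

step 1: x_pred=-1.7000  r=7.2300  x^+=4.2792  v^+=1.2979  a^+=0.9603
step 2: x_pred=6.3114  r=-8.4414  x^+=-0.6696  v^+=0.1812  a^+=0.2477
step 3: x_pred=-0.3159  r=2.8859  x^+=2.0707  v^+=1.2023  a^+=0.4913
step 4: x_pred=3.7080  r=-9.1480  x^+=-3.8574  v^+=-0.6176  a^+=-0.2808
step 5: x_pred=-4.7159  r=6.4859  x^+=0.6479  v^+=0.7477  a^+=0.2666
step 6: x_pred=1.6421  r=1.0379  x^+=2.5004  v^+=1.3120  a^+=0.3542
step 7: x_pred=4.1750  r=-2.5250  x^+=2.0868  v^+=1.0523  a^+=0.1411
step 8: x_pred=3.3419  r=-2.8519  x^+=0.9834  v^+=0.4716  a^+=-0.0996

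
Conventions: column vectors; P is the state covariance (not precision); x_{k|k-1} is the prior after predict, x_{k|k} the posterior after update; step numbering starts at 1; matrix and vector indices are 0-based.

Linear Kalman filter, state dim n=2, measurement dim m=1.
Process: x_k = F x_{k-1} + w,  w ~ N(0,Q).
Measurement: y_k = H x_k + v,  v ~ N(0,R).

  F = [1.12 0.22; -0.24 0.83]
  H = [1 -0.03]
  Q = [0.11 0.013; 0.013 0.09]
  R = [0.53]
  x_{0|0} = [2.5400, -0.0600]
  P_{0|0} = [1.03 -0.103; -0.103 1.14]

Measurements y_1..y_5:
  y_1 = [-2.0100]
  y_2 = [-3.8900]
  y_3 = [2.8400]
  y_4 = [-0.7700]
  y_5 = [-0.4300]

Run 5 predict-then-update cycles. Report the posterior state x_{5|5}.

step 1: x^-=[2.8316, -0.6594]  P^-=[1.4064 -0.1460; -0.1460 0.9757]  S=[1.9461]  K=[0.7250; -0.0901]  nu=[-4.8614]  x^+=[-0.6927, -0.2215]  P^+=[0.3837 -0.0189; -0.0189 0.9599]
step 2: x^-=[-0.8246, -0.0176]  P^-=[0.6284 0.0685; 0.0685 0.7809]  S=[1.1550]  K=[0.5423; 0.0391]  nu=[-3.0660]  x^+=[-2.4872, -0.1374]  P^+=[0.2887 0.0441; 0.0441 0.7792]
step 3: x^-=[-2.8159, 0.4829]  P^-=[0.5316 0.1163; 0.1163 0.6258]  S=[1.0552]  K=[0.5005; 0.0924]  nu=[5.6704]  x^+=[0.0221, 1.0070]  P^+=[0.2673 0.0675; 0.0675 0.6168]
step 4: x^-=[0.2464, 0.8305]  P^-=[0.5084 0.1130; 0.1130 0.5034]  S=[1.0321]  K=[0.4893; 0.0948]  nu=[-0.9914]  x^+=[-0.2388, 0.7365]  P^+=[0.2613 0.0651; 0.0651 0.4942]
step 5: x^-=[-0.1054, 0.6686]  P^-=[0.4938 0.0901; 0.0901 0.4195]  S=[1.0187]  K=[0.4820; 0.0760]  nu=[-0.3045]  x^+=[-0.2522, 0.6454]  P^+=[0.2571 0.0527; 0.0527 0.4137]

x_post = [-0.2522, 0.6454]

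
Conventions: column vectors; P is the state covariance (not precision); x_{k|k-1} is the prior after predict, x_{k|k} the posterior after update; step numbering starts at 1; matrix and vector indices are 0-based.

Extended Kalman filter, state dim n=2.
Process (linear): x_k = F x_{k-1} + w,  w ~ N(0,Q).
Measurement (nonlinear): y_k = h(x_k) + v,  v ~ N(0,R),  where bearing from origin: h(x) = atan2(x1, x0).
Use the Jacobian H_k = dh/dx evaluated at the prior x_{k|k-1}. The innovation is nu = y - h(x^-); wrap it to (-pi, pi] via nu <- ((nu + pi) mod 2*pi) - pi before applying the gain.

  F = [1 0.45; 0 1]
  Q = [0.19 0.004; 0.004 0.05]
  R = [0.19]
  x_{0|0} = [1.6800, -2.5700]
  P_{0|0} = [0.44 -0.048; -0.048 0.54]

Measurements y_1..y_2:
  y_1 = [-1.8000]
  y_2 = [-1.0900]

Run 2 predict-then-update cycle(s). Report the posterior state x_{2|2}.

step 1: x^-=[0.5235, -2.5700]  P^-=[0.6962 0.1990; 0.1990 0.5900]  H_jac=[0.3736 0.0761]  S=[0.3019]  K=[0.9117; 0.3950]  nu=[-0.4302]  x^+=[0.1314, -2.7399]  P^+=[0.4452 0.0903; 0.0903 0.5429]
step 2: x^-=[-1.1016, -2.7399]  P^-=[0.8264 0.3386; 0.3386 0.5929]  H_jac=[0.3142 -0.1263]  S=[0.2542]  K=[0.8533; 0.1239]  nu=[0.8631]  x^+=[-0.3651, -2.6330]  P^+=[0.6414 0.3117; 0.3117 0.5890]

x_post = [-0.3651, -2.6330]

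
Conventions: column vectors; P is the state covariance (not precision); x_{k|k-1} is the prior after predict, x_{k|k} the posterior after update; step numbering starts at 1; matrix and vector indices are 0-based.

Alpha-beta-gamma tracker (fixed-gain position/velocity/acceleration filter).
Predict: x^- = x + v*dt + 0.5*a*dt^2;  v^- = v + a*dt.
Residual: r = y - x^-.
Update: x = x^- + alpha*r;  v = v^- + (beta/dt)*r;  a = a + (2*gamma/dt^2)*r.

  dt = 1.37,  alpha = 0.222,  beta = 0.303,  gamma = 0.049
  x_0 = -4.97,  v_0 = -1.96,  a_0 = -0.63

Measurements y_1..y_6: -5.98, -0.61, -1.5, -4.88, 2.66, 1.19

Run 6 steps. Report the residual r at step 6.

resid = -3.8630

step 1: x_pred=-8.2464  r=2.2664  x^+=-7.7433  v^+=-2.3218  a^+=-0.5117
step 2: x_pred=-11.4044  r=10.7944  x^+=-9.0080  v^+=-0.6354  a^+=0.0520
step 3: x_pred=-9.8298  r=8.3298  x^+=-7.9806  v^+=1.2780  a^+=0.4869
step 4: x_pred=-5.7728  r=0.8928  x^+=-5.5746  v^+=2.1425  a^+=0.5335
step 5: x_pred=-2.1387  r=4.7987  x^+=-1.0734  v^+=3.9347  a^+=0.7841
step 6: x_pred=5.0530  r=-3.8630  x^+=4.1954  v^+=4.1545  a^+=0.5824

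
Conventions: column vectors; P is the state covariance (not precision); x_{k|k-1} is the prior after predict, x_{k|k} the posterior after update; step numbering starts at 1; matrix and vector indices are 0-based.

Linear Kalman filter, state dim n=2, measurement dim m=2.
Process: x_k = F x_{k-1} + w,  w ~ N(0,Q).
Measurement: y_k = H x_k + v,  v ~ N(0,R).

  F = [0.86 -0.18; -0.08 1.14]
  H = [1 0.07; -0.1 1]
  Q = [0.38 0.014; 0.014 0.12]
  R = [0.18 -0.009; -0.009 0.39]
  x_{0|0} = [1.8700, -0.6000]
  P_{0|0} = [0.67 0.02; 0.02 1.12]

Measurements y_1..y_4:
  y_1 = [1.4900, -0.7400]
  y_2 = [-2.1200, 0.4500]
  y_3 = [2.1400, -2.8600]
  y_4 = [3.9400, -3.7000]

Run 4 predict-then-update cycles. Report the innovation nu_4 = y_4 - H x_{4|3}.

innov = [2.5706, -1.7807]

step 1: x^-=[1.7162, -0.8336]  P^-=[0.9056 -0.2420; -0.2420 1.5762]  S=[1.0595 -0.2296; -0.2296 2.0237]  K=[0.8234 -0.0709; 0.0482 0.7963]  nu=[-0.1678, 0.2652]  x^+=[1.5592, -0.6305]  P^+=[0.1503 -0.0201; -0.0201 0.3081]
step 2: x^-=[1.4544, -0.8435]  P^-=[0.5073 -0.0795; -0.0795 0.5251]  S=[0.6788 -0.1019; -0.1019 0.9360]  K=[0.7303 -0.0596; 0.0229 0.5719]  nu=[-3.5153, 1.4389]  x^+=[-1.1985, -0.1010]  P^+=[0.1331 -0.0165; -0.0165 0.2212]
step 3: x^-=[-1.0126, -0.0193]  P^-=[0.4907 -0.0570; -0.0570 0.4113]  S=[0.6648 -0.0859; -0.0859 0.8176]  K=[0.7253 -0.0535; 0.0238 0.5125]  nu=[3.1539, -2.9420]  x^+=[1.4325, -1.4521]  P^+=[0.1320 -0.0142; -0.0142 0.1983]
step 4: x^-=[1.4933, -1.7700]  P^-=[0.4885 -0.0499; -0.0499 0.3811]  S=[0.6634 -0.0807; -0.0807 0.7860]  K=[0.7249 -0.0512; 0.0251 0.4938]  nu=[2.5706, -1.7807]  x^+=[3.4478, -2.5848]  P^+=[0.1319 -0.0133; -0.0133 0.1910]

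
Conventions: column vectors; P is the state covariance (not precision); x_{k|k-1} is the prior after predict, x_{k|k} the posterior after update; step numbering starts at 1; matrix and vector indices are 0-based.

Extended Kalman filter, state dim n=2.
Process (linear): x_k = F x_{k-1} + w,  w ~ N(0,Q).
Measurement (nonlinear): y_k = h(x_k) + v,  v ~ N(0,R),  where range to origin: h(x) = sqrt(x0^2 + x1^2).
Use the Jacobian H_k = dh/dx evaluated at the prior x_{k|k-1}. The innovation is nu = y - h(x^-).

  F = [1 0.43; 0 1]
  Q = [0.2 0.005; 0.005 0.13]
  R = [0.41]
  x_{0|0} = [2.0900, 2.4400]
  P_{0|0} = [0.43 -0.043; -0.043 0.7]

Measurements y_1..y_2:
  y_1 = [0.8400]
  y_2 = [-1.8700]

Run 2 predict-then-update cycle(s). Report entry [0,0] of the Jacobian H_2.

H_jac[0,0] = 0.9104

step 1: x^-=[3.1392, 2.4400]  P^-=[0.7225 0.2630; 0.2630 0.8300]  H_jac=[0.7895 0.6137]  S=[1.4278]  K=[0.5125; 0.5022]  nu=[-3.1359]  x^+=[1.5319, 0.8652]  P^+=[0.3474 -0.1045; -0.1045 0.4699]
step 2: x^-=[1.9040, 0.8652]  P^-=[0.5444 0.1026; 0.1026 0.5999]  H_jac=[0.9104 0.4137]  S=[1.0412]  K=[0.5168; 0.3281]  nu=[-3.9613]  x^+=[-0.1432, -0.4344]  P^+=[0.2663 -0.0739; -0.0739 0.4879]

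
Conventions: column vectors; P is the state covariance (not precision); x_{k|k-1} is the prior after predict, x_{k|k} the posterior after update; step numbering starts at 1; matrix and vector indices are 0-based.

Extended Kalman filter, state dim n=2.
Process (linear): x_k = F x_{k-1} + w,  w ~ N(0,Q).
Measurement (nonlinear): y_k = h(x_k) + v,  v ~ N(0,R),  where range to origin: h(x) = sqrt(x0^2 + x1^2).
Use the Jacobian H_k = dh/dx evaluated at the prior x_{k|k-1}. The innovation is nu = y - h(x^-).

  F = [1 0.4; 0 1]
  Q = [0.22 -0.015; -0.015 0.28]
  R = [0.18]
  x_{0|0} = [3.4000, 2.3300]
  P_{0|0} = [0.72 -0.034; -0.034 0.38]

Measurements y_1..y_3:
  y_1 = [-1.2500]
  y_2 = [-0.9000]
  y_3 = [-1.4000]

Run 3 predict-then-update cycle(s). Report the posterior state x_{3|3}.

step 1: x^-=[4.3320, 2.3300]  P^-=[0.9736 0.1030; 0.1030 0.6600]  H_jac=[0.8807 0.4737]  S=[1.1692]  K=[0.7751; 0.3450]  nu=[-6.1689]  x^+=[-0.4495, 0.2018]  P^+=[0.2712 -0.2096; -0.2096 0.5209]
step 2: x^-=[-0.3688, 0.2018]  P^-=[0.4068 -0.0163; -0.0163 0.8009]  H_jac=[-0.8772 0.4801]  S=[0.6914]  K=[-0.5275; 0.5768]  nu=[-1.3204]  x^+=[0.3277, -0.5598]  P^+=[0.2145 0.1941; 0.1941 0.5708]
step 3: x^-=[0.1038, -0.5598]  P^-=[0.6810 0.4074; 0.4074 0.8508]  H_jac=[0.1823 -0.9833]  S=[0.8792]  K=[-0.3144; -0.8671]  nu=[-1.9693]  x^+=[0.7230, 1.1478]  P^+=[0.5941 0.1677; 0.1677 0.1898]

x_post = [0.7230, 1.1478]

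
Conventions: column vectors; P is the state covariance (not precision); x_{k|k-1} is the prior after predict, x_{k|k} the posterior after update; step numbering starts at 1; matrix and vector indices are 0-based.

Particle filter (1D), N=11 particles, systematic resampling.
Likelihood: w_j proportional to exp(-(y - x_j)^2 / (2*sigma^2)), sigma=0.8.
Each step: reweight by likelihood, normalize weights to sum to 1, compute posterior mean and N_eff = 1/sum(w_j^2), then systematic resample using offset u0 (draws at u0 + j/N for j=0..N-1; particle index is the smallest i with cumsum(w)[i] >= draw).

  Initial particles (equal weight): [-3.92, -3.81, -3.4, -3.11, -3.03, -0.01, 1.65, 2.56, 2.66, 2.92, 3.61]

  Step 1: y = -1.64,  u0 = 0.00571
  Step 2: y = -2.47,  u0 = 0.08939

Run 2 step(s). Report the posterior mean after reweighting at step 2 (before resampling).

step 1: w=[0.0260, 0.0381, 0.1341, 0.2788, 0.3334, 0.1893, 0.0003, 0.0000, 0.0000, 0.0000, 0.0000]  mean=-2.5817  Neff=4.0845  idx=[0, 2, 2, 3, 3, 3, 4, 4, 4, 5, 5]
step 2: w=[0.0336, 0.0884, 0.0884, 0.1262, 0.1262, 0.1262, 0.1360, 0.1360, 0.1360, 0.0015, 0.0015]  mean=-3.1463  Neff=8.3328  idx=[1, 2, 3, 4, 4, 5, 6, 7, 7, 8, 10]

post_mean = -3.1463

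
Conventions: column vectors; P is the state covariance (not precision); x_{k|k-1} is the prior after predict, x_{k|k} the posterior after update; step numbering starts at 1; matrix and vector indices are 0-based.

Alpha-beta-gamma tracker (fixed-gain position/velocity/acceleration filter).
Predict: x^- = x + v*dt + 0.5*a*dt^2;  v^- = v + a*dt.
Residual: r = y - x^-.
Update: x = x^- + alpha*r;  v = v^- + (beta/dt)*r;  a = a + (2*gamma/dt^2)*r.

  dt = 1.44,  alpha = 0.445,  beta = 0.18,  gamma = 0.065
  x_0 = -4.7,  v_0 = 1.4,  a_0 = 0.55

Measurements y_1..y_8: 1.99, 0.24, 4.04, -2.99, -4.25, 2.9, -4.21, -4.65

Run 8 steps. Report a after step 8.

step 1: x_pred=-2.1138  r=4.1038  x^+=-0.2876  v^+=2.7050  a^+=0.8073
step 2: x_pred=4.4446  r=-4.2046  x^+=2.5735  v^+=3.3419  a^+=0.5437
step 3: x_pred=7.9495  r=-3.9095  x^+=6.2098  v^+=3.6361  a^+=0.2986
step 4: x_pred=11.7553  r=-14.7453  x^+=5.1937  v^+=2.2229  a^+=-0.6258
step 5: x_pred=7.7457  r=-11.9957  x^+=2.4076  v^+=-0.1778  a^+=-1.3779
step 6: x_pred=0.7230  r=2.1770  x^+=1.6918  v^+=-1.8898  a^+=-1.2414
step 7: x_pred=-2.3167  r=-1.8933  x^+=-3.1592  v^+=-3.9141  a^+=-1.3601
step 8: x_pred=-10.2057  r=5.5557  x^+=-7.7334  v^+=-5.1782  a^+=-1.0118

a_post = -1.0118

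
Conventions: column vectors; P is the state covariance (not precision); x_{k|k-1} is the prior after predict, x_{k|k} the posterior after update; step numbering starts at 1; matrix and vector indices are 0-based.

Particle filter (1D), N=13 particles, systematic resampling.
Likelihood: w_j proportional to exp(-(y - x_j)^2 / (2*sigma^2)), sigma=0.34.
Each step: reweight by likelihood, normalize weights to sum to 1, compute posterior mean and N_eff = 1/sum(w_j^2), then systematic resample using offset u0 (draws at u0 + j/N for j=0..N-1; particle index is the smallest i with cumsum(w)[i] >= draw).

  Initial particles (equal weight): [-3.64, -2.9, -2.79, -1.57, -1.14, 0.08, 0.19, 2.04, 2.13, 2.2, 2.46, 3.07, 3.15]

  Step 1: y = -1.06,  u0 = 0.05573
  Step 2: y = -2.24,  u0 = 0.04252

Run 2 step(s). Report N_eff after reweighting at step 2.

step 1: w=[0.0000, 0.0000, 0.0000, 0.2493, 0.7470, 0.0028, 0.0009, 0.0000, 0.0000, 0.0000, 0.0000, 0.0000, 0.0000]  mean=-1.2426  Neff=1.6124  idx=[3, 3, 3, 4, 4, 4, 4, 4, 4, 4, 4, 4, 4]
step 2: w=[0.2966, 0.2966, 0.2966, 0.0110, 0.0110, 0.0110, 0.0110, 0.0110, 0.0110, 0.0110, 0.0110, 0.0110, 0.0110]  mean=-1.5226  Neff=3.7723  idx=[0, 0, 0, 0, 1, 1, 1, 1, 2, 2, 2, 2, 9]

N_eff = 3.7723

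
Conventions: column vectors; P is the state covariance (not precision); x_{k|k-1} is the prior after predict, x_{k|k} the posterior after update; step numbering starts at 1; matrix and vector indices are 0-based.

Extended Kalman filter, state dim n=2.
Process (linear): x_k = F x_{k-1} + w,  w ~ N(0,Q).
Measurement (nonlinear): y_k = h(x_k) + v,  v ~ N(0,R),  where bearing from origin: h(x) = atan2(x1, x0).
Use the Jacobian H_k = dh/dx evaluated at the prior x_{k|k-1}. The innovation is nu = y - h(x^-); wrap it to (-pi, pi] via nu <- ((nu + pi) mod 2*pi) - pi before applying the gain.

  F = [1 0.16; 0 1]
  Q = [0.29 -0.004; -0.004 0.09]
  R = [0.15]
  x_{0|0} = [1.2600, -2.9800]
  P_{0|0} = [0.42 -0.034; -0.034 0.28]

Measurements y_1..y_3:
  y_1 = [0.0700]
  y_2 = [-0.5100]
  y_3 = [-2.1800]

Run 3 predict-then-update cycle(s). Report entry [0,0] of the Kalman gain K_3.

step 1: x^-=[0.7832, -2.9800]  P^-=[0.7063 0.0068; 0.0068 0.3700]  H_jac=[0.3139 0.0825]  S=[0.2225]  K=[0.9991; 0.1468]  nu=[1.3838]  x^+=[2.1657, -2.7769]  P^+=[0.4842 -0.0258; -0.0258 0.3652]
step 2: x^-=[1.7214, -2.7769]  P^-=[0.7753 0.0286; 0.0286 0.4552]  H_jac=[0.2601 0.1613]  S=[0.2167]  K=[0.9520; 0.3731]  nu=[0.5059]  x^+=[2.2030, -2.5881]  P^+=[0.5789 -0.0484; -0.0484 0.4250]
step 3: x^-=[1.7889, -2.5881]  P^-=[0.8643 0.0156; 0.0156 0.5150]  H_jac=[0.2615 0.1807]  S=[0.2274]  K=[1.0063; 0.4273]  nu=[-1.2140]  x^+=[0.5673, -3.1069]  P^+=[0.6341 -0.0821; -0.0821 0.4735]

K[0,0] = 1.0063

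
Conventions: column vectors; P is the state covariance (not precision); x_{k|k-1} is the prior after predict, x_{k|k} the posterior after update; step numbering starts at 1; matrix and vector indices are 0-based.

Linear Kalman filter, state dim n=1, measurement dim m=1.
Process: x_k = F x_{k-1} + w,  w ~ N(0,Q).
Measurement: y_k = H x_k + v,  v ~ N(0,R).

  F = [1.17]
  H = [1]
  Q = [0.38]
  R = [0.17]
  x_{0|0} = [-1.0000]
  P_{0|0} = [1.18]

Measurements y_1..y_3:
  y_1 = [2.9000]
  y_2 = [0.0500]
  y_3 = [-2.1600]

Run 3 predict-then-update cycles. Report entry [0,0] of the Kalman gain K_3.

step 1: x^-=[-1.1700]  P^-=[1.9953]  S=[2.1653]  K=[0.9215]  nu=[4.0700]  x^+=[2.5805]  P^+=[0.1567]
step 2: x^-=[3.0191]  P^-=[0.5944]  S=[0.7644]  K=[0.7776]  nu=[-2.9691]  x^+=[0.7103]  P^+=[0.1322]
step 3: x^-=[0.8310]  P^-=[0.5610]  S=[0.7310]  K=[0.7674]  nu=[-2.9910]  x^+=[-1.4644]  P^+=[0.1305]

K[0,0] = 0.7674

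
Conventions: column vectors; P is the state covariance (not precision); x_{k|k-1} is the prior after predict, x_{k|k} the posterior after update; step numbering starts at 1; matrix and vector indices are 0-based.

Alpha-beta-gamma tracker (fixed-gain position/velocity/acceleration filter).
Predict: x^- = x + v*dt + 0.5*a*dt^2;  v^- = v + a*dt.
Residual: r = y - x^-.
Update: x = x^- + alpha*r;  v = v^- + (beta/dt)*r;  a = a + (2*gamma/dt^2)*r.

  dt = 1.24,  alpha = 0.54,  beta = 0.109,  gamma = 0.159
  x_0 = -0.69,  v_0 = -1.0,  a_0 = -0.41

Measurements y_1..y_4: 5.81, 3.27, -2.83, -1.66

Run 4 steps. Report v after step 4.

v_post = 1.4836

step 1: x_pred=-2.2452  r=8.0552  x^+=2.1046  v^+=-0.8003  a^+=1.2559
step 2: x_pred=2.0778  r=1.1922  x^+=2.7216  v^+=0.8619  a^+=1.5025
step 3: x_pred=4.9454  r=-7.7754  x^+=0.7467  v^+=2.0415  a^+=-0.1056
step 4: x_pred=3.1970  r=-4.8570  x^+=0.5742  v^+=1.4836  a^+=-1.1101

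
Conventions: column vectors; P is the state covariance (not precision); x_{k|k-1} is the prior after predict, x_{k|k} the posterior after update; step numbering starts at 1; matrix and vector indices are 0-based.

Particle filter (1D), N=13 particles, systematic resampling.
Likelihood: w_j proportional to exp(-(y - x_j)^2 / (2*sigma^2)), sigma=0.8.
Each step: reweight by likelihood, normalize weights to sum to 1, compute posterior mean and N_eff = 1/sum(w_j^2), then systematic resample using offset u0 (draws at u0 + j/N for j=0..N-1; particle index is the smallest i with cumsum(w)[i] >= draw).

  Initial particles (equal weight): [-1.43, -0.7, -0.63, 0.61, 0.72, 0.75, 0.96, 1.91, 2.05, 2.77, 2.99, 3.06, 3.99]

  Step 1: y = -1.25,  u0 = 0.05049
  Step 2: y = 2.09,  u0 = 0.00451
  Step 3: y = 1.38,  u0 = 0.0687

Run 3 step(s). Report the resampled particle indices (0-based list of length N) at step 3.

step 1: w=[0.3629, 0.2938, 0.2756, 0.0249, 0.0179, 0.0164, 0.0082, 0.0002, 0.0001, 0.0000, 0.0000, 0.0000, 0.0000]  mean=-0.8495  Neff=3.3868  idx=[0, 0, 0, 0, 0, 1, 1, 1, 2, 2, 2, 2, 4]
step 2: w=[0.0002, 0.0002, 0.0002, 0.0002, 0.0002, 0.0091, 0.0091, 0.0091, 0.0123, 0.0123, 0.0123, 0.0123, 0.9220]  mean=0.6118  Neff=1.1752  idx=[5, 12, 12, 12, 12, 12, 12, 12, 12, 12, 12, 12, 12]
step 3: w=[0.0040, 0.0830, 0.0830, 0.0830, 0.0830, 0.0830, 0.0830, 0.0830, 0.0830, 0.0830, 0.0830, 0.0830, 0.0830]  mean=0.7144  Neff=12.0936  idx=[1, 2, 3, 4, 5, 6, 7, 8, 9, 10, 11, 11, 12]

resampled_idx = [1, 2, 3, 4, 5, 6, 7, 8, 9, 10, 11, 11, 12]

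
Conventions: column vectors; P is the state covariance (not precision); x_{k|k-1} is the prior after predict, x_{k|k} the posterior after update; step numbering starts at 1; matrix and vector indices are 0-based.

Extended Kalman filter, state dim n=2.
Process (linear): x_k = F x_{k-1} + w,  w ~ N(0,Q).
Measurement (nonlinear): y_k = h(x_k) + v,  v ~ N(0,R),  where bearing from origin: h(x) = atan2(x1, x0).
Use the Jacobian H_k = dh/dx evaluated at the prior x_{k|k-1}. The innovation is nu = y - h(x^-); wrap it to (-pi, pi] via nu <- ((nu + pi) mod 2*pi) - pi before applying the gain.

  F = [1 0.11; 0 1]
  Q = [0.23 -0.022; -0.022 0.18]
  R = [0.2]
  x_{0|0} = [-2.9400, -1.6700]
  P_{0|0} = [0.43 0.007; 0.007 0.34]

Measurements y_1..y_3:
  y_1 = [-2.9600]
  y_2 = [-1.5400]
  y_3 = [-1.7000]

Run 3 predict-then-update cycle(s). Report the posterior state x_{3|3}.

x_post = [-2.8529, -2.6578]

step 1: x^-=[-3.1237, -1.6700]  P^-=[0.6657 0.0224; 0.0224 0.5200]  H_jac=[0.1331 -0.2490]  S=[0.2425]  K=[0.3423; -0.5215]  nu=[-0.3094]  x^+=[-3.2296, -1.5087]  P^+=[0.6372 0.0657; 0.0657 0.4540]
step 2: x^-=[-3.3956, -1.5087]  P^-=[0.8872 0.0936; 0.0936 0.6340]  H_jac=[0.1093 -0.2460]  S=[0.2439]  K=[0.3030; -0.5974]  nu=[1.1835]  x^+=[-3.0369, -2.2157]  P^+=[0.8648 0.1378; 0.1378 0.5470]
step 3: x^-=[-3.2806, -2.2157]  P^-=[1.1317 0.1760; 0.1760 0.7270]  H_jac=[0.1414 -0.2093]  S=[0.2441]  K=[0.5046; -0.5216]  nu=[0.8476]  x^+=[-2.8529, -2.6578]  P^+=[1.0696 0.2402; 0.2402 0.6606]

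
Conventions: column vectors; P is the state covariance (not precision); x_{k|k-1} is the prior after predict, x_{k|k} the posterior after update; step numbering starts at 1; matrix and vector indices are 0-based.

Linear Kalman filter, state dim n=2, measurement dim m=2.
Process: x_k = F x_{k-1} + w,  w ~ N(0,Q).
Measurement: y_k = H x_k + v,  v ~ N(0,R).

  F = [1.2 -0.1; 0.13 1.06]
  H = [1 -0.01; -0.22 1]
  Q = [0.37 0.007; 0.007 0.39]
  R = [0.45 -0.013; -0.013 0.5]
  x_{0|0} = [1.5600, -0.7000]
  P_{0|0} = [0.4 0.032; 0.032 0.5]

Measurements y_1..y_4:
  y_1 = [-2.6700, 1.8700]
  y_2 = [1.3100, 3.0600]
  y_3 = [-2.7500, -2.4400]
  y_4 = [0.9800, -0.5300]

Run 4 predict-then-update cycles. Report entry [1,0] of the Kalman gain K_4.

K[1,0] = 0.1121

step 1: x^-=[1.9420, -0.5392]  P^-=[0.9433 0.0567; 0.0567 0.9674]  S=[1.3923 -0.1734; -0.1734 1.4881]  K=[0.6743 -0.0228; 0.1154 0.6551]  nu=[-4.6174, 2.8364]  x^+=[-1.2361, 0.7864]  P^+=[0.3042 0.0468; 0.0468 0.3364]
step 2: x^-=[-1.5620, 0.6729]  P^-=[0.8002 0.0777; 0.0777 0.7860]  S=[1.2487 -0.1191; -0.1191 1.2905]  K=[0.6385 -0.0173; 0.1137 0.6063]  nu=[2.8787, 2.0435]  x^+=[0.2408, 2.2392]  P^+=[0.2880 0.0464; 0.0464 0.3119]
step 3: x^-=[0.0650, 2.4048]  P^-=[0.7767 0.0773; 0.0773 0.7581]  S=[1.2253 -0.1140; -0.1140 1.2617]  K=[0.6317 -0.0171; 0.1125 0.5975]  nu=[-2.7910, -4.8305]  x^+=[-1.6155, -0.7956]  P^+=[0.2850 0.0459; 0.0459 0.3074]
step 4: x^-=[-1.8590, -1.0533]  P^-=[0.7724 0.0767; 0.0767 0.7529]  S=[1.2209 -0.1136; -0.1136 1.2565]  K=[0.6304 -0.0172; 0.1121 0.5959]  nu=[2.8285, 0.1144]  x^+=[-0.0779, -0.6682]  P^+=[0.2844 0.0458; 0.0458 0.3066]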